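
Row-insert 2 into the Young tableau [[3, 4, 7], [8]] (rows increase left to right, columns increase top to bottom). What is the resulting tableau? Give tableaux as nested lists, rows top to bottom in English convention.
[[2, 4, 7], [3], [8]]

In row 1, 2 replaces 3 (the leftmost entry greater than 2); 3 is bumped to row 2. In row 2, 3 replaces 8 (the leftmost entry greater than 3); 8 is bumped to row 3. 8 starts a new row 3. The new tableau is [[2, 4, 7], [3], [8]].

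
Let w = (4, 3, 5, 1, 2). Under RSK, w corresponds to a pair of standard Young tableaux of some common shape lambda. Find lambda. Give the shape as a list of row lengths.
[2, 2, 1]

Row-insert each entry into an empty tableau.

After inserting 4: P = [[4]].
After inserting 3: P = [[3], [4]].
After inserting 5: P = [[3, 5], [4]].
After inserting 1: P = [[1, 5], [3], [4]].
After inserting 2: P = [[1, 2], [3, 5], [4]].

The final insertion tableau P = [[1, 2], [3, 5], [4]] has shape [2, 2, 1].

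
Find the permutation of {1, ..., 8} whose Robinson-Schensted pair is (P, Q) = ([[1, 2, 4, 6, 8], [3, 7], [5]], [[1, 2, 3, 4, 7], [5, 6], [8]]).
1 3 5 7 4 6 8 2

Reverse the RSK construction: for i from n down to 1, find the cell of Q containing i, remove the entry at that cell from P, and reverse-bump it up through P; the value ejected from row 1 is w(i).

Step i=8: Q has 8 at row 3, column 1; remove 5 from row 3 of P and reverse-bump: 5 enters row 2 and ejects 3; 3 enters row 1 and ejects 2. So w(8) = 2. P is now [[1, 3, 4, 6, 8], [5, 7]].
Step i=7: Q has 7 at row 1, column 5; remove that cell from P, ejecting 8. So w(7) = 8. P is now [[1, 3, 4, 6], [5, 7]].
Step i=6: Q has 6 at row 2, column 2; remove 7 from row 2 of P and reverse-bump: 7 enters row 1 and ejects 6. So w(6) = 6. P is now [[1, 3, 4, 7], [5]].
Step i=5: Q has 5 at row 2, column 1; remove 5 from row 2 of P and reverse-bump: 5 enters row 1 and ejects 4. So w(5) = 4. P is now [[1, 3, 5, 7]].
Step i=4: Q has 4 at row 1, column 4; remove that cell from P, ejecting 7. So w(4) = 7. P is now [[1, 3, 5]].
Step i=3: Q has 3 at row 1, column 3; remove that cell from P, ejecting 5. So w(3) = 5. P is now [[1, 3]].
Step i=2: Q has 2 at row 1, column 2; remove that cell from P, ejecting 3. So w(2) = 3. P is now [[1]].
Step i=1: Q has 1 at row 1, column 1; remove that cell from P, ejecting 1. So w(1) = 1. P is now [].

So w = 1 3 5 7 4 6 8 2.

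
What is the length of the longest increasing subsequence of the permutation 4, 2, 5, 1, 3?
2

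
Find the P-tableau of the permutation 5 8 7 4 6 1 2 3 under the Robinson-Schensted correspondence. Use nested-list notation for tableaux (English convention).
After inserting 5: P = [[5]].
After inserting 8: P = [[5, 8]].
After inserting 7: P = [[5, 7], [8]].
After inserting 4: P = [[4, 7], [5], [8]].
After inserting 6: P = [[4, 6], [5, 7], [8]].
After inserting 1: P = [[1, 6], [4, 7], [5], [8]].
After inserting 2: P = [[1, 2], [4, 6], [5, 7], [8]].
After inserting 3: P = [[1, 2, 3], [4, 6], [5, 7], [8]].

So P = [[1, 2, 3], [4, 6], [5, 7], [8]].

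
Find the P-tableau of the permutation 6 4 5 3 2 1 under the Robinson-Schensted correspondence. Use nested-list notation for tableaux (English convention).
Insert 6: appended to row 1. P = [[6]].
Insert 4: 4 bumps 6 from row 1; 6 starts row 2. P = [[4], [6]].
Insert 5: appended to row 1. P = [[4, 5], [6]].
Insert 3: 3 bumps 4 from row 1; 4 bumps 6 from row 2; 6 starts row 3. P = [[3, 5], [4], [6]].
Insert 2: 2 bumps 3 from row 1; 3 bumps 4 from row 2; 4 bumps 6 from row 3; 6 starts row 4. P = [[2, 5], [3], [4], [6]].
Insert 1: 1 bumps 2 from row 1; 2 bumps 3 from row 2; 3 bumps 4 from row 3; 4 bumps 6 from row 4; 6 starts row 5. P = [[1, 5], [2], [3], [4], [6]].

So P = [[1, 5], [2], [3], [4], [6]].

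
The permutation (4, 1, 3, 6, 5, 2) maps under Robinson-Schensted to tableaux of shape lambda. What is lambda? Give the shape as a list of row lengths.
RSK row insertion gives P = [[1, 2, 5], [3, 6], [4]], which has shape [3, 2, 1].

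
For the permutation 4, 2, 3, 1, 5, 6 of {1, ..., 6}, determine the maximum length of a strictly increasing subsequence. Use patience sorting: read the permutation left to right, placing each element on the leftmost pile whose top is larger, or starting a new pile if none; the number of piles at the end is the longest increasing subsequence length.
4: new pile. tops = [4]
2: onto pile 1 (replacing 4). tops = [2]
3: new pile. tops = [2, 3]
1: onto pile 1 (replacing 2). tops = [1, 3]
5: new pile. tops = [1, 3, 5]
6: new pile. tops = [1, 3, 5, 6]

4 piles, so the longest increasing subsequence has length 4.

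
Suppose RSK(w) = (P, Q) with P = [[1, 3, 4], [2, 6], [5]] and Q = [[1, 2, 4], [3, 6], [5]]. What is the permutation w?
2 5 3 6 1 4

Reverse the RSK construction: for i from n down to 1, find the cell of Q containing i, remove the entry at that cell from P, and reverse-bump it up through P; the value ejected from row 1 is w(i).

Step i=6: Q has 6 at row 2, column 2; remove 6 from row 2 of P and reverse-bump: 6 enters row 1 and ejects 4. So w(6) = 4. P is now [[1, 3, 6], [2], [5]].
Step i=5: Q has 5 at row 3, column 1; remove 5 from row 3 of P and reverse-bump: 5 enters row 2 and ejects 2; 2 enters row 1 and ejects 1. So w(5) = 1. P is now [[2, 3, 6], [5]].
Step i=4: Q has 4 at row 1, column 3; remove that cell from P, ejecting 6. So w(4) = 6. P is now [[2, 3], [5]].
Step i=3: Q has 3 at row 2, column 1; remove 5 from row 2 of P and reverse-bump: 5 enters row 1 and ejects 3. So w(3) = 3. P is now [[2, 5]].
Step i=2: Q has 2 at row 1, column 2; remove that cell from P, ejecting 5. So w(2) = 5. P is now [[2]].
Step i=1: Q has 1 at row 1, column 1; remove that cell from P, ejecting 2. So w(1) = 2. P is now [].

So w = 2 5 3 6 1 4.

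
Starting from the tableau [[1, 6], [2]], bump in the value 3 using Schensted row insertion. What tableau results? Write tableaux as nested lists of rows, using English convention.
In row 1, 3 replaces 6 (the leftmost entry greater than 3); 6 is bumped to row 2. 6 is appended to row 2. The new tableau is [[1, 3], [2, 6]].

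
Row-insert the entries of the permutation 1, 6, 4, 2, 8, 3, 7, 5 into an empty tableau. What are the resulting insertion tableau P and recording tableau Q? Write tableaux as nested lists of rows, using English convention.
Insert each entry of the permutation into P by Schensted row insertion, recording in Q the position of each new cell.

Insert 1: appended to row 1. P = [[1]].
Insert 6: appended to row 1. P = [[1, 6]].
Insert 4: 4 bumps 6 from row 1; 6 starts row 2. P = [[1, 4], [6]].
Insert 2: 2 bumps 4 from row 1; 4 bumps 6 from row 2; 6 starts row 3. P = [[1, 2], [4], [6]].
Insert 8: appended to row 1. P = [[1, 2, 8], [4], [6]].
Insert 3: 3 bumps 8 from row 1; 8 appends to row 2. P = [[1, 2, 3], [4, 8], [6]].
Insert 7: appended to row 1. P = [[1, 2, 3, 7], [4, 8], [6]].
Insert 5: 5 bumps 7 from row 1; 7 bumps 8 from row 2; 8 appends to row 3. P = [[1, 2, 3, 5], [4, 7], [6, 8]].

So P = [[1, 2, 3, 5], [4, 7], [6, 8]], Q = [[1, 2, 5, 7], [3, 6], [4, 8]].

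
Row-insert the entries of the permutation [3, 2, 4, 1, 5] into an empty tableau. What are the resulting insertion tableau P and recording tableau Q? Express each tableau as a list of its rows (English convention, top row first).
P = [[1, 4, 5], [2], [3]], Q = [[1, 3, 5], [2], [4]]

Insert each entry of the permutation into P by Schensted row insertion, recording in Q the position of each new cell.

Insert 3: appended to row 1. P = [[3]].
Insert 2: 2 bumps 3 from row 1; 3 starts row 2. P = [[2], [3]].
Insert 4: appended to row 1. P = [[2, 4], [3]].
Insert 1: 1 bumps 2 from row 1; 2 bumps 3 from row 2; 3 starts row 3. P = [[1, 4], [2], [3]].
Insert 5: appended to row 1. P = [[1, 4, 5], [2], [3]].

So P = [[1, 4, 5], [2], [3]], Q = [[1, 3, 5], [2], [4]].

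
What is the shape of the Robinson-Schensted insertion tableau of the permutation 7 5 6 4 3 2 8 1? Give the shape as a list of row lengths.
RSK row insertion gives P = [[1, 6, 8], [2], [3], [4], [5], [7]], which has shape [3, 1, 1, 1, 1, 1].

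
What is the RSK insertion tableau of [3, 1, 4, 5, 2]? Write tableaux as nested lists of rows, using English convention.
P = [[1, 2, 5], [3, 4]]

Insert 3: appended to row 1. P = [[3]].
Insert 1: 1 bumps 3 from row 1; 3 starts row 2. P = [[1], [3]].
Insert 4: appended to row 1. P = [[1, 4], [3]].
Insert 5: appended to row 1. P = [[1, 4, 5], [3]].
Insert 2: 2 bumps 4 from row 1; 4 appends to row 2. P = [[1, 2, 5], [3, 4]].

So P = [[1, 2, 5], [3, 4]].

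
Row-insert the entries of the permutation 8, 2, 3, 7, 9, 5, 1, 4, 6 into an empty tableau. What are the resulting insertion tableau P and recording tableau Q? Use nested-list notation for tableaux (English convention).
Insert each entry of the permutation into P by Schensted row insertion, recording in Q the position of each new cell.

Insert 8: appended to row 1. P = [[8]].
Insert 2: 2 bumps 8 from row 1; 8 starts row 2. P = [[2], [8]].
Insert 3: appended to row 1. P = [[2, 3], [8]].
Insert 7: appended to row 1. P = [[2, 3, 7], [8]].
Insert 9: appended to row 1. P = [[2, 3, 7, 9], [8]].
Insert 5: 5 bumps 7 from row 1; 7 bumps 8 from row 2; 8 starts row 3. P = [[2, 3, 5, 9], [7], [8]].
Insert 1: 1 bumps 2 from row 1; 2 bumps 7 from row 2; 7 bumps 8 from row 3; 8 starts row 4. P = [[1, 3, 5, 9], [2], [7], [8]].
Insert 4: 4 bumps 5 from row 1; 5 appends to row 2. P = [[1, 3, 4, 9], [2, 5], [7], [8]].
Insert 6: 6 bumps 9 from row 1; 9 appends to row 2. P = [[1, 3, 4, 6], [2, 5, 9], [7], [8]].

So P = [[1, 3, 4, 6], [2, 5, 9], [7], [8]], Q = [[1, 3, 4, 5], [2, 8, 9], [6], [7]].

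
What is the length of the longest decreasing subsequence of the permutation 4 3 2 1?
4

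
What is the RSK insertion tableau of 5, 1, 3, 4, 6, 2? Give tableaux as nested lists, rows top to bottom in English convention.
P = [[1, 2, 4, 6], [3], [5]]

Insert 5: appended to row 1. P = [[5]].
Insert 1: 1 bumps 5 from row 1; 5 starts row 2. P = [[1], [5]].
Insert 3: appended to row 1. P = [[1, 3], [5]].
Insert 4: appended to row 1. P = [[1, 3, 4], [5]].
Insert 6: appended to row 1. P = [[1, 3, 4, 6], [5]].
Insert 2: 2 bumps 3 from row 1; 3 bumps 5 from row 2; 5 starts row 3. P = [[1, 2, 4, 6], [3], [5]].

So P = [[1, 2, 4, 6], [3], [5]].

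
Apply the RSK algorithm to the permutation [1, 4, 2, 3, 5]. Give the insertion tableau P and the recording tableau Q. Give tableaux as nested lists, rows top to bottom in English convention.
P = [[1, 2, 3, 5], [4]], Q = [[1, 2, 4, 5], [3]]

Insert each entry of the permutation into P by Schensted row insertion, recording in Q the position of each new cell.

Insert 1: appended to row 1. P = [[1]], Q = [[1]].
Insert 4: appended to row 1. P = [[1, 4]], Q = [[1, 2]].
Insert 2: 2 bumps 4 from row 1; 4 starts row 2. P = [[1, 2], [4]], Q = [[1, 2], [3]].
Insert 3: appended to row 1. P = [[1, 2, 3], [4]], Q = [[1, 2, 4], [3]].
Insert 5: appended to row 1. P = [[1, 2, 3, 5], [4]], Q = [[1, 2, 4, 5], [3]].

So P = [[1, 2, 3, 5], [4]], Q = [[1, 2, 4, 5], [3]].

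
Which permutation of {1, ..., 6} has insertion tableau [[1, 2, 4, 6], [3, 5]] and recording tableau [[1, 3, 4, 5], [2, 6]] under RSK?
3 1 2 5 6 4

Reverse RSK: for i = n, n-1, ..., 1, locate i in Q, remove the corresponding corner cell from P, and reverse-bump its entry up through P; the value ejected from row 1 is w(i).

So w = 3 1 2 5 6 4.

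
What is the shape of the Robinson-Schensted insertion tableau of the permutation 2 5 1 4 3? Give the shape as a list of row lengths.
[2, 2, 1]

Row-insert each entry into an empty tableau.

After inserting 2: P = [[2]].
After inserting 5: P = [[2, 5]].
After inserting 1: P = [[1, 5], [2]].
After inserting 4: P = [[1, 4], [2, 5]].
After inserting 3: P = [[1, 3], [2, 4], [5]].

The final insertion tableau P = [[1, 3], [2, 4], [5]] has shape [2, 2, 1].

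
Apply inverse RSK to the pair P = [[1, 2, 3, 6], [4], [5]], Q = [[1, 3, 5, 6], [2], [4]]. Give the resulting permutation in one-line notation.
5 1 4 2 3 6

Reverse the RSK construction: for i from n down to 1, find the cell of Q containing i, remove the entry at that cell from P, and reverse-bump it up through P; the value ejected from row 1 is w(i).

Step i=6: Q has 6 at row 1, column 4; remove that cell from P, ejecting 6. So w(6) = 6. P is now [[1, 2, 3], [4], [5]].
Step i=5: Q has 5 at row 1, column 3; remove that cell from P, ejecting 3. So w(5) = 3. P is now [[1, 2], [4], [5]].
Step i=4: Q has 4 at row 3, column 1; remove 5 from row 3 of P and reverse-bump: 5 enters row 2 and ejects 4; 4 enters row 1 and ejects 2. So w(4) = 2. P is now [[1, 4], [5]].
Step i=3: Q has 3 at row 1, column 2; remove that cell from P, ejecting 4. So w(3) = 4. P is now [[1], [5]].
Step i=2: Q has 2 at row 2, column 1; remove 5 from row 2 of P and reverse-bump: 5 enters row 1 and ejects 1. So w(2) = 1. P is now [[5]].
Step i=1: Q has 1 at row 1, column 1; remove that cell from P, ejecting 5. So w(1) = 5. P is now [].

So w = 5 1 4 2 3 6.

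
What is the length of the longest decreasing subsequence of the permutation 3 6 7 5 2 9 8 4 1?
4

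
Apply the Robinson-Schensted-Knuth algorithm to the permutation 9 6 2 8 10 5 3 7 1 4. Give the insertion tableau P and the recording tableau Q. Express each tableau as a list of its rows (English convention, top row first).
P = [[1, 3, 4], [2, 7, 10], [5, 8], [6], [9]], Q = [[1, 4, 5], [2, 6, 8], [3, 10], [7], [9]]

Insert each entry of the permutation into P by Schensted row insertion, recording in Q the position of each new cell.

After inserting 9: P = [[9]].
After inserting 6: P = [[6], [9]].
After inserting 2: P = [[2], [6], [9]].
After inserting 8: P = [[2, 8], [6], [9]].
After inserting 10: P = [[2, 8, 10], [6], [9]].
After inserting 5: P = [[2, 5, 10], [6, 8], [9]].
After inserting 3: P = [[2, 3, 10], [5, 8], [6], [9]].
After inserting 7: P = [[2, 3, 7], [5, 8, 10], [6], [9]].
After inserting 1: P = [[1, 3, 7], [2, 8, 10], [5], [6], [9]].
After inserting 4: P = [[1, 3, 4], [2, 7, 10], [5, 8], [6], [9]].

So P = [[1, 3, 4], [2, 7, 10], [5, 8], [6], [9]], Q = [[1, 4, 5], [2, 6, 8], [3, 10], [7], [9]].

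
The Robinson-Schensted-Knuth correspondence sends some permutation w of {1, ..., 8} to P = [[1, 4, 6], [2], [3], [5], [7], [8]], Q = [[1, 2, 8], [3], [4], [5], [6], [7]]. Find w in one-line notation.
3 8 7 5 4 2 1 6

Reverse RSK: for i = n, n-1, ..., 1, locate i in Q, remove the corresponding corner cell from P, and reverse-bump its entry up through P; the value ejected from row 1 is w(i).

So w = 3 8 7 5 4 2 1 6.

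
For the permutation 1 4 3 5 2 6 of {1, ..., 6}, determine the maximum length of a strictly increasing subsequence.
4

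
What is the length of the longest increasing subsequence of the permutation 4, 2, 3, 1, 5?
3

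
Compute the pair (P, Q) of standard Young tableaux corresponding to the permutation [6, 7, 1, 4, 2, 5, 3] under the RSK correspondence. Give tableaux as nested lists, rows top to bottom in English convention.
Insert each entry of the permutation into P by Schensted row insertion, recording in Q the position of each new cell.

Insert 6: appended to row 1. P = [[6]], Q = [[1]].
Insert 7: appended to row 1. P = [[6, 7]], Q = [[1, 2]].
Insert 1: 1 bumps 6 from row 1; 6 starts row 2. P = [[1, 7], [6]], Q = [[1, 2], [3]].
Insert 4: 4 bumps 7 from row 1; 7 appends to row 2. P = [[1, 4], [6, 7]], Q = [[1, 2], [3, 4]].
Insert 2: 2 bumps 4 from row 1; 4 bumps 6 from row 2; 6 starts row 3. P = [[1, 2], [4, 7], [6]], Q = [[1, 2], [3, 4], [5]].
Insert 5: appended to row 1. P = [[1, 2, 5], [4, 7], [6]], Q = [[1, 2, 6], [3, 4], [5]].
Insert 3: 3 bumps 5 from row 1; 5 bumps 7 from row 2; 7 appends to row 3. P = [[1, 2, 3], [4, 5], [6, 7]], Q = [[1, 2, 6], [3, 4], [5, 7]].

So P = [[1, 2, 3], [4, 5], [6, 7]], Q = [[1, 2, 6], [3, 4], [5, 7]].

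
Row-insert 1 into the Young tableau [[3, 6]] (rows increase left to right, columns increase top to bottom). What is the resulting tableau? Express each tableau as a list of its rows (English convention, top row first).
In row 1, 1 replaces 3 (the leftmost entry greater than 1); 3 is bumped to row 2. 3 starts a new row 2. The new tableau is [[1, 6], [3]].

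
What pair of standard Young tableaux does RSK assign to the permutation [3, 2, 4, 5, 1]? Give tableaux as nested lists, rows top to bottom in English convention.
P = [[1, 4, 5], [2], [3]], Q = [[1, 3, 4], [2], [5]]

Insert each entry of the permutation into P by Schensted row insertion, recording in Q the position of each new cell.

Insert 3: appended to row 1. P = [[3]].
Insert 2: 2 bumps 3 from row 1; 3 starts row 2. P = [[2], [3]].
Insert 4: appended to row 1. P = [[2, 4], [3]].
Insert 5: appended to row 1. P = [[2, 4, 5], [3]].
Insert 1: 1 bumps 2 from row 1; 2 bumps 3 from row 2; 3 starts row 3. P = [[1, 4, 5], [2], [3]].

So P = [[1, 4, 5], [2], [3]], Q = [[1, 3, 4], [2], [5]].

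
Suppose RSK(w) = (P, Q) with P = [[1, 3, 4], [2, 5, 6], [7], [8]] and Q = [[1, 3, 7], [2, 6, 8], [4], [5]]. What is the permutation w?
Reverse the RSK construction: for i from n down to 1, find the cell of Q containing i, remove the entry at that cell from P, and reverse-bump it up through P; the value ejected from row 1 is w(i).

Step i=8: Q has 8 at row 2, column 3; remove 6 from row 2 of P and reverse-bump: 6 enters row 1 and ejects 4. So w(8) = 4. P is now [[1, 3, 6], [2, 5], [7], [8]].
Step i=7: Q has 7 at row 1, column 3; remove that cell from P, ejecting 6. So w(7) = 6. P is now [[1, 3], [2, 5], [7], [8]].
Step i=6: Q has 6 at row 2, column 2; remove 5 from row 2 of P and reverse-bump: 5 enters row 1 and ejects 3. So w(6) = 3. P is now [[1, 5], [2], [7], [8]].
Step i=5: Q has 5 at row 4, column 1; remove 8 from row 4 of P and reverse-bump: 8 enters row 3 and ejects 7; 7 enters row 2 and ejects 2; 2 enters row 1 and ejects 1. So w(5) = 1. P is now [[2, 5], [7], [8]].
Step i=4: Q has 4 at row 3, column 1; remove 8 from row 3 of P and reverse-bump: 8 enters row 2 and ejects 7; 7 enters row 1 and ejects 5. So w(4) = 5. P is now [[2, 7], [8]].
Step i=3: Q has 3 at row 1, column 2; remove that cell from P, ejecting 7. So w(3) = 7. P is now [[2], [8]].
Step i=2: Q has 2 at row 2, column 1; remove 8 from row 2 of P and reverse-bump: 8 enters row 1 and ejects 2. So w(2) = 2. P is now [[8]].
Step i=1: Q has 1 at row 1, column 1; remove that cell from P, ejecting 8. So w(1) = 8. P is now [].

So w = 8 2 7 5 1 3 6 4.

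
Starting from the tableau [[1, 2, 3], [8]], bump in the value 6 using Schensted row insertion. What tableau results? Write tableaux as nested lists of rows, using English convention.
[[1, 2, 3, 6], [8]]

6 is larger than every entry of row 1, so it is appended to row 1. The new tableau is [[1, 2, 3, 6], [8]].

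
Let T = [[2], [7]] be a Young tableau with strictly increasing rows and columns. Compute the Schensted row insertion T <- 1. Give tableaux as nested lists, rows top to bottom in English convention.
[[1], [2], [7]]

In row 1, 1 replaces 2 (the leftmost entry greater than 1); 2 is bumped to row 2. In row 2, 2 replaces 7 (the leftmost entry greater than 2); 7 is bumped to row 3. 7 starts a new row 3. The new tableau is [[1], [2], [7]].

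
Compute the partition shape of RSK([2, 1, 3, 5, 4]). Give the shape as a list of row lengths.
Row-insert each entry into an empty tableau.

After inserting 2: P = [[2]].
After inserting 1: P = [[1], [2]].
After inserting 3: P = [[1, 3], [2]].
After inserting 5: P = [[1, 3, 5], [2]].
After inserting 4: P = [[1, 3, 4], [2, 5]].

The final insertion tableau P = [[1, 3, 4], [2, 5]] has shape [3, 2].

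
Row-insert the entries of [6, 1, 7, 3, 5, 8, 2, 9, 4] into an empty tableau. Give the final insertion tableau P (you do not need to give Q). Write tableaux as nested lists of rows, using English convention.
After inserting 6: P = [[6]].
After inserting 1: P = [[1], [6]].
After inserting 7: P = [[1, 7], [6]].
After inserting 3: P = [[1, 3], [6, 7]].
After inserting 5: P = [[1, 3, 5], [6, 7]].
After inserting 8: P = [[1, 3, 5, 8], [6, 7]].
After inserting 2: P = [[1, 2, 5, 8], [3, 7], [6]].
After inserting 9: P = [[1, 2, 5, 8, 9], [3, 7], [6]].
After inserting 4: P = [[1, 2, 4, 8, 9], [3, 5], [6, 7]].

So P = [[1, 2, 4, 8, 9], [3, 5], [6, 7]].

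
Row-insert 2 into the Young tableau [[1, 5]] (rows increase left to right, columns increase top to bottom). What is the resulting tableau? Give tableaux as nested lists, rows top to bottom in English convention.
In row 1, 2 replaces 5 (the leftmost entry greater than 2); 5 is bumped to row 2. 5 starts a new row 2. The new tableau is [[1, 2], [5]].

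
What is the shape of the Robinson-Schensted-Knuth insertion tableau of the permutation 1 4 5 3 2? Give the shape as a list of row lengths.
[3, 1, 1]

Row-insert each entry into an empty tableau.

After inserting 1: P = [[1]].
After inserting 4: P = [[1, 4]].
After inserting 5: P = [[1, 4, 5]].
After inserting 3: P = [[1, 3, 5], [4]].
After inserting 2: P = [[1, 2, 5], [3], [4]].

The final insertion tableau P = [[1, 2, 5], [3], [4]] has shape [3, 1, 1].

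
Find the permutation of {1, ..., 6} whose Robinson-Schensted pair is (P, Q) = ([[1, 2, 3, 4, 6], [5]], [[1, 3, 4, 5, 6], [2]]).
5 1 2 3 4 6

Reverse the RSK construction: for i from n down to 1, find the cell of Q containing i, remove the entry at that cell from P, and reverse-bump it up through P; the value ejected from row 1 is w(i).

Step i=6: Q has 6 at row 1, column 5; remove that cell from P, ejecting 6. So w(6) = 6. P is now [[1, 2, 3, 4], [5]].
Step i=5: Q has 5 at row 1, column 4; remove that cell from P, ejecting 4. So w(5) = 4. P is now [[1, 2, 3], [5]].
Step i=4: Q has 4 at row 1, column 3; remove that cell from P, ejecting 3. So w(4) = 3. P is now [[1, 2], [5]].
Step i=3: Q has 3 at row 1, column 2; remove that cell from P, ejecting 2. So w(3) = 2. P is now [[1], [5]].
Step i=2: Q has 2 at row 2, column 1; remove 5 from row 2 of P and reverse-bump: 5 enters row 1 and ejects 1. So w(2) = 1. P is now [[5]].
Step i=1: Q has 1 at row 1, column 1; remove that cell from P, ejecting 5. So w(1) = 5. P is now [].

So w = 5 1 2 3 4 6.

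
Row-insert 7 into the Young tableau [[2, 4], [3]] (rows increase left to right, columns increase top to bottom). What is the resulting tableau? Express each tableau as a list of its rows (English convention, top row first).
[[2, 4, 7], [3]]

7 is larger than every entry of row 1, so it is appended to row 1. The new tableau is [[2, 4, 7], [3]].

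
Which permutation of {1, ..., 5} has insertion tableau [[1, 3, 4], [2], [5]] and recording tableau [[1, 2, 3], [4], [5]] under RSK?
Reverse the RSK construction: for i from n down to 1, find the cell of Q containing i, remove the entry at that cell from P, and reverse-bump it up through P; the value ejected from row 1 is w(i).

Step i=5: Q has 5 at row 3, column 1; remove 5 from row 3 of P and reverse-bump: 5 enters row 2 and ejects 2; 2 enters row 1 and ejects 1. So w(5) = 1. P is now [[2, 3, 4], [5]].
Step i=4: Q has 4 at row 2, column 1; remove 5 from row 2 of P and reverse-bump: 5 enters row 1 and ejects 4. So w(4) = 4. P is now [[2, 3, 5]].
Step i=3: Q has 3 at row 1, column 3; remove that cell from P, ejecting 5. So w(3) = 5. P is now [[2, 3]].
Step i=2: Q has 2 at row 1, column 2; remove that cell from P, ejecting 3. So w(2) = 3. P is now [[2]].
Step i=1: Q has 1 at row 1, column 1; remove that cell from P, ejecting 2. So w(1) = 2. P is now [].

So w = 2 3 5 4 1.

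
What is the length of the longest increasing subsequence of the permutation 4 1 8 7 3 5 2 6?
4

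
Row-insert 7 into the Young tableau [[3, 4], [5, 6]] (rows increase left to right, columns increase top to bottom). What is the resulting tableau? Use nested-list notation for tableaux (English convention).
[[3, 4, 7], [5, 6]]

7 is larger than every entry of row 1, so it is appended to row 1. The new tableau is [[3, 4, 7], [5, 6]].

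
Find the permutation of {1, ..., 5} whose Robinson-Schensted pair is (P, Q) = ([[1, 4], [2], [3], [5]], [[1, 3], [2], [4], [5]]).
5 3 4 2 1

Reverse the RSK construction: for i from n down to 1, find the cell of Q containing i, remove the entry at that cell from P, and reverse-bump it up through P; the value ejected from row 1 is w(i).

Step i=5: Q has 5 at row 4, column 1; remove 5 from row 4 of P and reverse-bump: 5 enters row 3 and ejects 3; 3 enters row 2 and ejects 2; 2 enters row 1 and ejects 1. So w(5) = 1. P is now [[2, 4], [3], [5]].
Step i=4: Q has 4 at row 3, column 1; remove 5 from row 3 of P and reverse-bump: 5 enters row 2 and ejects 3; 3 enters row 1 and ejects 2. So w(4) = 2. P is now [[3, 4], [5]].
Step i=3: Q has 3 at row 1, column 2; remove that cell from P, ejecting 4. So w(3) = 4. P is now [[3], [5]].
Step i=2: Q has 2 at row 2, column 1; remove 5 from row 2 of P and reverse-bump: 5 enters row 1 and ejects 3. So w(2) = 3. P is now [[5]].
Step i=1: Q has 1 at row 1, column 1; remove that cell from P, ejecting 5. So w(1) = 5. P is now [].

So w = 5 3 4 2 1.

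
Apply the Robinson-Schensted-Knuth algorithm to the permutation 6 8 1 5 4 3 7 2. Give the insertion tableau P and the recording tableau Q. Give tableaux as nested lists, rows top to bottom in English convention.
Insert each entry of the permutation into P by Schensted row insertion, recording in Q the position of each new cell.

Insert 6: appended to row 1. P = [[6]].
Insert 8: appended to row 1. P = [[6, 8]].
Insert 1: 1 bumps 6 from row 1; 6 starts row 2. P = [[1, 8], [6]].
Insert 5: 5 bumps 8 from row 1; 8 appends to row 2. P = [[1, 5], [6, 8]].
Insert 4: 4 bumps 5 from row 1; 5 bumps 6 from row 2; 6 starts row 3. P = [[1, 4], [5, 8], [6]].
Insert 3: 3 bumps 4 from row 1; 4 bumps 5 from row 2; 5 bumps 6 from row 3; 6 starts row 4. P = [[1, 3], [4, 8], [5], [6]].
Insert 7: appended to row 1. P = [[1, 3, 7], [4, 8], [5], [6]].
Insert 2: 2 bumps 3 from row 1; 3 bumps 4 from row 2; 4 bumps 5 from row 3; 5 bumps 6 from row 4; 6 starts row 5. P = [[1, 2, 7], [3, 8], [4], [5], [6]].

So P = [[1, 2, 7], [3, 8], [4], [5], [6]], Q = [[1, 2, 7], [3, 4], [5], [6], [8]].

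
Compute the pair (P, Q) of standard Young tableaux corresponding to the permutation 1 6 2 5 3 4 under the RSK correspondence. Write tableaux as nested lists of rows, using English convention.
Insert each entry of the permutation into P by Schensted row insertion, recording in Q the position of each new cell.

Insert 1: appended to row 1. P = [[1]].
Insert 6: appended to row 1. P = [[1, 6]].
Insert 2: 2 bumps 6 from row 1; 6 starts row 2. P = [[1, 2], [6]].
Insert 5: appended to row 1. P = [[1, 2, 5], [6]].
Insert 3: 3 bumps 5 from row 1; 5 bumps 6 from row 2; 6 starts row 3. P = [[1, 2, 3], [5], [6]].
Insert 4: appended to row 1. P = [[1, 2, 3, 4], [5], [6]].

So P = [[1, 2, 3, 4], [5], [6]], Q = [[1, 2, 4, 6], [3], [5]].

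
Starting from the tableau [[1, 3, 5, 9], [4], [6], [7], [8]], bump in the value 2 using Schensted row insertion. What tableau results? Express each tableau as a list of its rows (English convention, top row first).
In row 1, 2 replaces 3 (the leftmost entry greater than 2); 3 is bumped to row 2. In row 2, 3 replaces 4 (the leftmost entry greater than 3); 4 is bumped to row 3. In row 3, 4 replaces 6 (the leftmost entry greater than 4); 6 is bumped to row 4. In row 4, 6 replaces 7 (the leftmost entry greater than 6); 7 is bumped to row 5. In row 5, 7 replaces 8 (the leftmost entry greater than 7); 8 is bumped to row 6. 8 starts a new row 6. The new tableau is [[1, 2, 5, 9], [3], [4], [6], [7], [8]].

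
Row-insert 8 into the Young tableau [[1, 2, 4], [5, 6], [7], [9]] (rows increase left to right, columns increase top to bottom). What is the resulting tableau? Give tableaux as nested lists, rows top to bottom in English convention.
8 is larger than every entry of row 1, so it is appended to row 1. The new tableau is [[1, 2, 4, 8], [5, 6], [7], [9]].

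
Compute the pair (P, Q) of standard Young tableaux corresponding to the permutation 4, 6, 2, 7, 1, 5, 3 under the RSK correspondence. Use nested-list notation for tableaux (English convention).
P = [[1, 3, 7], [2, 5], [4, 6]], Q = [[1, 2, 4], [3, 6], [5, 7]]

Insert each entry of the permutation into P by Schensted row insertion, recording in Q the position of each new cell.

Insert 4: appended to row 1. P = [[4]].
Insert 6: appended to row 1. P = [[4, 6]].
Insert 2: 2 bumps 4 from row 1; 4 starts row 2. P = [[2, 6], [4]].
Insert 7: appended to row 1. P = [[2, 6, 7], [4]].
Insert 1: 1 bumps 2 from row 1; 2 bumps 4 from row 2; 4 starts row 3. P = [[1, 6, 7], [2], [4]].
Insert 5: 5 bumps 6 from row 1; 6 appends to row 2. P = [[1, 5, 7], [2, 6], [4]].
Insert 3: 3 bumps 5 from row 1; 5 bumps 6 from row 2; 6 appends to row 3. P = [[1, 3, 7], [2, 5], [4, 6]].

So P = [[1, 3, 7], [2, 5], [4, 6]], Q = [[1, 2, 4], [3, 6], [5, 7]].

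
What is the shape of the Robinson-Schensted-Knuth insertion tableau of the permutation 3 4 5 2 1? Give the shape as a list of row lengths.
[3, 1, 1]

Row-insert each entry into an empty tableau.

After inserting 3: P = [[3]].
After inserting 4: P = [[3, 4]].
After inserting 5: P = [[3, 4, 5]].
After inserting 2: P = [[2, 4, 5], [3]].
After inserting 1: P = [[1, 4, 5], [2], [3]].

The final insertion tableau P = [[1, 4, 5], [2], [3]] has shape [3, 1, 1].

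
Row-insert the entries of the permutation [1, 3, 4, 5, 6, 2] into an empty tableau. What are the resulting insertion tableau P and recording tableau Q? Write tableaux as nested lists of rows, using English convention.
P = [[1, 2, 4, 5, 6], [3]], Q = [[1, 2, 3, 4, 5], [6]]

Insert each entry of the permutation into P by Schensted row insertion, recording in Q the position of each new cell.

After inserting 1: P = [[1]].
After inserting 3: P = [[1, 3]].
After inserting 4: P = [[1, 3, 4]].
After inserting 5: P = [[1, 3, 4, 5]].
After inserting 6: P = [[1, 3, 4, 5, 6]].
After inserting 2: P = [[1, 2, 4, 5, 6], [3]].

So P = [[1, 2, 4, 5, 6], [3]], Q = [[1, 2, 3, 4, 5], [6]].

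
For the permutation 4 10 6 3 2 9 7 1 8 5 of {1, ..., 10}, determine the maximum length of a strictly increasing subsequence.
4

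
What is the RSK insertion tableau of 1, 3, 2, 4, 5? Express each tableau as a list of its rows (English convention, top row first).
P = [[1, 2, 4, 5], [3]]

After inserting 1: P = [[1]].
After inserting 3: P = [[1, 3]].
After inserting 2: P = [[1, 2], [3]].
After inserting 4: P = [[1, 2, 4], [3]].
After inserting 5: P = [[1, 2, 4, 5], [3]].

So P = [[1, 2, 4, 5], [3]].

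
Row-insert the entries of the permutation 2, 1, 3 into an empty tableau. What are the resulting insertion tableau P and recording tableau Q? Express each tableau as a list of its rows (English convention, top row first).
Insert each entry of the permutation into P by Schensted row insertion, recording in Q the position of each new cell.

Insert 2: appended to row 1. P = [[2]].
Insert 1: 1 bumps 2 from row 1; 2 starts row 2. P = [[1], [2]].
Insert 3: appended to row 1. P = [[1, 3], [2]].

So P = [[1, 3], [2]], Q = [[1, 3], [2]].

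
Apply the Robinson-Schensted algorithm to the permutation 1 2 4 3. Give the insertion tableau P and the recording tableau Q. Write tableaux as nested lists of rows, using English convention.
Insert each entry of the permutation into P by Schensted row insertion, recording in Q the position of each new cell.

Insert 1: appended to row 1. P = [[1]], Q = [[1]].
Insert 2: appended to row 1. P = [[1, 2]], Q = [[1, 2]].
Insert 4: appended to row 1. P = [[1, 2, 4]], Q = [[1, 2, 3]].
Insert 3: 3 bumps 4 from row 1; 4 starts row 2. P = [[1, 2, 3], [4]], Q = [[1, 2, 3], [4]].

So P = [[1, 2, 3], [4]], Q = [[1, 2, 3], [4]].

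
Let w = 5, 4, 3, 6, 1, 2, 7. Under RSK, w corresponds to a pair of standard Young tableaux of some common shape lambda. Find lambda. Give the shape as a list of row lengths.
Row-insert each entry into an empty tableau.

After inserting 5: P = [[5]].
After inserting 4: P = [[4], [5]].
After inserting 3: P = [[3], [4], [5]].
After inserting 6: P = [[3, 6], [4], [5]].
After inserting 1: P = [[1, 6], [3], [4], [5]].
After inserting 2: P = [[1, 2], [3, 6], [4], [5]].
After inserting 7: P = [[1, 2, 7], [3, 6], [4], [5]].

The final insertion tableau P = [[1, 2, 7], [3, 6], [4], [5]] has shape [3, 2, 1, 1].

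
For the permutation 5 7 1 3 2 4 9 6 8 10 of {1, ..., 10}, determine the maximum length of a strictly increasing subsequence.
6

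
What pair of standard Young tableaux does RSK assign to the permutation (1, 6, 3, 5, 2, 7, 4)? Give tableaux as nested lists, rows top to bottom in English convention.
P = [[1, 2, 4, 7], [3, 5], [6]], Q = [[1, 2, 4, 6], [3, 7], [5]]

Insert each entry of the permutation into P by Schensted row insertion, recording in Q the position of each new cell.

Insert 1: appended to row 1. P = [[1]].
Insert 6: appended to row 1. P = [[1, 6]].
Insert 3: 3 bumps 6 from row 1; 6 starts row 2. P = [[1, 3], [6]].
Insert 5: appended to row 1. P = [[1, 3, 5], [6]].
Insert 2: 2 bumps 3 from row 1; 3 bumps 6 from row 2; 6 starts row 3. P = [[1, 2, 5], [3], [6]].
Insert 7: appended to row 1. P = [[1, 2, 5, 7], [3], [6]].
Insert 4: 4 bumps 5 from row 1; 5 appends to row 2. P = [[1, 2, 4, 7], [3, 5], [6]].

So P = [[1, 2, 4, 7], [3, 5], [6]], Q = [[1, 2, 4, 6], [3, 7], [5]].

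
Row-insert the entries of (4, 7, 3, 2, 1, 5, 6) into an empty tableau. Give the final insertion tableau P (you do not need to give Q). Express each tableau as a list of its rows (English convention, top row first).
P = [[1, 5, 6], [2, 7], [3], [4]]

Insert 4: appended to row 1. P = [[4]].
Insert 7: appended to row 1. P = [[4, 7]].
Insert 3: 3 bumps 4 from row 1; 4 starts row 2. P = [[3, 7], [4]].
Insert 2: 2 bumps 3 from row 1; 3 bumps 4 from row 2; 4 starts row 3. P = [[2, 7], [3], [4]].
Insert 1: 1 bumps 2 from row 1; 2 bumps 3 from row 2; 3 bumps 4 from row 3; 4 starts row 4. P = [[1, 7], [2], [3], [4]].
Insert 5: 5 bumps 7 from row 1; 7 appends to row 2. P = [[1, 5], [2, 7], [3], [4]].
Insert 6: appended to row 1. P = [[1, 5, 6], [2, 7], [3], [4]].

So P = [[1, 5, 6], [2, 7], [3], [4]].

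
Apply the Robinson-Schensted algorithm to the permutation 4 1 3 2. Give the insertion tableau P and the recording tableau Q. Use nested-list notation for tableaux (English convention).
Insert each entry of the permutation into P by Schensted row insertion, recording in Q the position of each new cell.

Insert 4: appended to row 1. P = [[4]].
Insert 1: 1 bumps 4 from row 1; 4 starts row 2. P = [[1], [4]].
Insert 3: appended to row 1. P = [[1, 3], [4]].
Insert 2: 2 bumps 3 from row 1; 3 bumps 4 from row 2; 4 starts row 3. P = [[1, 2], [3], [4]].

So P = [[1, 2], [3], [4]], Q = [[1, 3], [2], [4]].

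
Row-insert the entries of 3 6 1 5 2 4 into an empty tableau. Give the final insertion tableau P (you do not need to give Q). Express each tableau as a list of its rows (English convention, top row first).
Insert 3: appended to row 1. P = [[3]].
Insert 6: appended to row 1. P = [[3, 6]].
Insert 1: 1 bumps 3 from row 1; 3 starts row 2. P = [[1, 6], [3]].
Insert 5: 5 bumps 6 from row 1; 6 appends to row 2. P = [[1, 5], [3, 6]].
Insert 2: 2 bumps 5 from row 1; 5 bumps 6 from row 2; 6 starts row 3. P = [[1, 2], [3, 5], [6]].
Insert 4: appended to row 1. P = [[1, 2, 4], [3, 5], [6]].

So P = [[1, 2, 4], [3, 5], [6]].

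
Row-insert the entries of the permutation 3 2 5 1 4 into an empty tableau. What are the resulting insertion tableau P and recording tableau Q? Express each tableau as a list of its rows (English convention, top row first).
P = [[1, 4], [2, 5], [3]], Q = [[1, 3], [2, 5], [4]]

Insert each entry of the permutation into P by Schensted row insertion, recording in Q the position of each new cell.

Insert 3: appended to row 1. P = [[3]].
Insert 2: 2 bumps 3 from row 1; 3 starts row 2. P = [[2], [3]].
Insert 5: appended to row 1. P = [[2, 5], [3]].
Insert 1: 1 bumps 2 from row 1; 2 bumps 3 from row 2; 3 starts row 3. P = [[1, 5], [2], [3]].
Insert 4: 4 bumps 5 from row 1; 5 appends to row 2. P = [[1, 4], [2, 5], [3]].

So P = [[1, 4], [2, 5], [3]], Q = [[1, 3], [2, 5], [4]].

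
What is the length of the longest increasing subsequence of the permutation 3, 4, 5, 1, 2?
3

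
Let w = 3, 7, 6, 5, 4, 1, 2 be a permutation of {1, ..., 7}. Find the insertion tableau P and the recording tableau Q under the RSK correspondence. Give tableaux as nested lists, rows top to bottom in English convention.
Insert each entry of the permutation into P by Schensted row insertion, recording in Q the position of each new cell.

Insert 3: appended to row 1. P = [[3]], Q = [[1]].
Insert 7: appended to row 1. P = [[3, 7]], Q = [[1, 2]].
Insert 6: 6 bumps 7 from row 1; 7 starts row 2. P = [[3, 6], [7]], Q = [[1, 2], [3]].
Insert 5: 5 bumps 6 from row 1; 6 bumps 7 from row 2; 7 starts row 3. P = [[3, 5], [6], [7]], Q = [[1, 2], [3], [4]].
Insert 4: 4 bumps 5 from row 1; 5 bumps 6 from row 2; 6 bumps 7 from row 3; 7 starts row 4. P = [[3, 4], [5], [6], [7]], Q = [[1, 2], [3], [4], [5]].
Insert 1: 1 bumps 3 from row 1; 3 bumps 5 from row 2; 5 bumps 6 from row 3; 6 bumps 7 from row 4; 7 starts row 5. P = [[1, 4], [3], [5], [6], [7]], Q = [[1, 2], [3], [4], [5], [6]].
Insert 2: 2 bumps 4 from row 1; 4 appends to row 2. P = [[1, 2], [3, 4], [5], [6], [7]], Q = [[1, 2], [3, 7], [4], [5], [6]].

So P = [[1, 2], [3, 4], [5], [6], [7]], Q = [[1, 2], [3, 7], [4], [5], [6]].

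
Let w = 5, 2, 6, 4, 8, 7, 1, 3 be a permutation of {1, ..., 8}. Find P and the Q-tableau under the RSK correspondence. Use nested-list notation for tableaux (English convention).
P = [[1, 3, 7], [2, 4, 8], [5, 6]], Q = [[1, 3, 5], [2, 4, 6], [7, 8]]

Insert each entry of the permutation into P by Schensted row insertion, recording in Q the position of each new cell.

Insert 5: appended to row 1. P = [[5]].
Insert 2: 2 bumps 5 from row 1; 5 starts row 2. P = [[2], [5]].
Insert 6: appended to row 1. P = [[2, 6], [5]].
Insert 4: 4 bumps 6 from row 1; 6 appends to row 2. P = [[2, 4], [5, 6]].
Insert 8: appended to row 1. P = [[2, 4, 8], [5, 6]].
Insert 7: 7 bumps 8 from row 1; 8 appends to row 2. P = [[2, 4, 7], [5, 6, 8]].
Insert 1: 1 bumps 2 from row 1; 2 bumps 5 from row 2; 5 starts row 3. P = [[1, 4, 7], [2, 6, 8], [5]].
Insert 3: 3 bumps 4 from row 1; 4 bumps 6 from row 2; 6 appends to row 3. P = [[1, 3, 7], [2, 4, 8], [5, 6]].

So P = [[1, 3, 7], [2, 4, 8], [5, 6]], Q = [[1, 3, 5], [2, 4, 6], [7, 8]].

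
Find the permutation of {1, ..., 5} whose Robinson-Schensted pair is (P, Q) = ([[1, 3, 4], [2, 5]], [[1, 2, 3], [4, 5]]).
Reverse the RSK construction: for i from n down to 1, find the cell of Q containing i, remove the entry at that cell from P, and reverse-bump it up through P; the value ejected from row 1 is w(i).

Step i=5: Q has 5 at row 2, column 2; remove 5 from row 2 of P and reverse-bump: 5 enters row 1 and ejects 4. So w(5) = 4. P is now [[1, 3, 5], [2]].
Step i=4: Q has 4 at row 2, column 1; remove 2 from row 2 of P and reverse-bump: 2 enters row 1 and ejects 1. So w(4) = 1. P is now [[2, 3, 5]].
Step i=3: Q has 3 at row 1, column 3; remove that cell from P, ejecting 5. So w(3) = 5. P is now [[2, 3]].
Step i=2: Q has 2 at row 1, column 2; remove that cell from P, ejecting 3. So w(2) = 3. P is now [[2]].
Step i=1: Q has 1 at row 1, column 1; remove that cell from P, ejecting 2. So w(1) = 2. P is now [].

So w = 2 3 5 1 4.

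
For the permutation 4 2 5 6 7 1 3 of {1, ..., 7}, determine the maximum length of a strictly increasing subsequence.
4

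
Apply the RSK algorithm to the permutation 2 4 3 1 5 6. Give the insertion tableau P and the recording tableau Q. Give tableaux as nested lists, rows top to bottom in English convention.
Insert each entry of the permutation into P by Schensted row insertion, recording in Q the position of each new cell.

Insert 2: appended to row 1. P = [[2]].
Insert 4: appended to row 1. P = [[2, 4]].
Insert 3: 3 bumps 4 from row 1; 4 starts row 2. P = [[2, 3], [4]].
Insert 1: 1 bumps 2 from row 1; 2 bumps 4 from row 2; 4 starts row 3. P = [[1, 3], [2], [4]].
Insert 5: appended to row 1. P = [[1, 3, 5], [2], [4]].
Insert 6: appended to row 1. P = [[1, 3, 5, 6], [2], [4]].

So P = [[1, 3, 5, 6], [2], [4]], Q = [[1, 2, 5, 6], [3], [4]].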